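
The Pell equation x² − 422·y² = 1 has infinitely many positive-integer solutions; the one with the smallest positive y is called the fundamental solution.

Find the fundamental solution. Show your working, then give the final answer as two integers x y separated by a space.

[20; 1,1,5,2,1,…,1,1,40] for √422; ℓ=14 ⇒ convergent index 13
step 0: (20, 1)  from 20·(1,0) + (0,1)
…
step 12: (3810680, 185501)  from 1·(3211821,156349) + (598859,29152)
step 13: (7022501, 341850)  from 1·(3810680,185501) + (3211821,156349)
→ (7022501, 341850).  Check: 7022501²=49315520295001, 422·341850²=49315520295000, difference 1.

7022501 341850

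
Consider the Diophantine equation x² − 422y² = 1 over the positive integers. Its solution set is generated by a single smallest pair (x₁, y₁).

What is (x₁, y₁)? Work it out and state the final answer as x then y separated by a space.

7022501 341850

√422 = [20; 1,1,5,2,1,…,1,1,40, …], period ℓ=14 (even) → k=13
i=0: a=20 ⇒ p=20, q=1
i=1: a=1 ⇒ p=21, q=1
i=2: a=1 ⇒ p=41, q=2
…
i=4: a=2 ⇒ p=493, q=24
i=5: a=1 ⇒ p=719, q=35
i=6: a=3 ⇒ p=2650, q=129
i=7: a=20 ⇒ p=53719, q=2615
i=8: a=3 ⇒ p=163807, q=7974
i=9: a=1 ⇒ p=217526, q=10589
i=10: a=2 ⇒ p=598859, q=29152
i=11: a=5 ⇒ p=3211821, q=156349
i=12: a=1 ⇒ p=3810680, q=185501
i=13: a=1 ⇒ p=7022501, q=341850
(x₁, y₁) = (7022501, 341850);  7022501² − 422·341850² = 1 ✓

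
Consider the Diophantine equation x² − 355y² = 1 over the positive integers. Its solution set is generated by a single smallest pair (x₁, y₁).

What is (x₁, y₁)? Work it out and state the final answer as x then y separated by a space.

√355 → a₀=18, period (1,5,3,3,1,6,1,3,3,5,1,36); ℓ=12 even so k=11
a_0=18:  p_0=18·1+0=18,  q_0=18·0+1=1
…
a_5=1:  p_5=1·1187+358=1545,  q_5=1·63+19=82
…
a_7=1:  p_7=1·10457+1545=12002,  q_7=1·555+82=637
…
a_10=5:  p_10=5·151391+46463=803418,  q_10=5·8035+2466=42641
a_11=1:  p_11=1·803418+151391=954809,  q_11=1·42641+8035=50676
fundamental: x₁=954809, y₁=50676  (since 911660226481 − 355·2568056976 = 1)

954809 50676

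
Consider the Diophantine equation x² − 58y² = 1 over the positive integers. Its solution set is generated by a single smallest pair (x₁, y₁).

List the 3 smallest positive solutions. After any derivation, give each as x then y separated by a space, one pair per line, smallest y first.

19603 2574
768555217 100916244
30131975818099 3956522259690

d=58: √d = [7; 1,1,1,1,1,1,14] (ℓ=7, odd), read p_13/q_13
step 0: (7, 1)  from 7·(1,0) + (0,1)
…
step 4: (38, 5)  from 1·(23,3) + (15,2)
step 5: (61, 8)  from 1·(38,5) + (23,3)
step 6: (99, 13)  from 1·(61,8) + (38,5)
…
step 10: (4539, 596)  from 1·(2993,393) + (1546,203)
step 11: (7532, 989)  from 1·(4539,596) + (2993,393)
step 12: (12071, 1585)  from 1·(7532,989) + (4539,596)
step 13: (19603, 2574)  from 1·(12071,1585) + (7532,989)
fundamental: x₁=19603, y₁=2574  (since 384277609 − 58·6625476 = 1)
n=2: (19603,2574)∘(19603,2574) = (19603·19603+58·2574·2574, 19603·2574+2574·19603) = (768555217,100916244)
n=3: (768555217,100916244)∘(19603,2574) = (19603·768555217+58·2574·100916244, 19603·100916244+2574·768555217) = (30131975818099,3956522259690)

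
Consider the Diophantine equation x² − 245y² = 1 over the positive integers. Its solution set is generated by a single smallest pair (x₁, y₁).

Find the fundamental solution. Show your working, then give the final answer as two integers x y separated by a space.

√245 = [15; 1,1,1,7,6,7,1,1,1,30, …], period ℓ=10 (even) → k=9
i=0: a=15 ⇒ p=15, q=1
i=1: a=1 ⇒ p=16, q=1
i=2: a=1 ⇒ p=31, q=2
i=3: a=1 ⇒ p=47, q=3
i=4: a=7 ⇒ p=360, q=23
i=5: a=6 ⇒ p=2207, q=141
i=6: a=7 ⇒ p=15809, q=1010
i=7: a=1 ⇒ p=18016, q=1151
i=8: a=1 ⇒ p=33825, q=2161
i=9: a=1 ⇒ p=51841, q=3312
(x₁, y₁) = (51841, 3312);  51841² − 245·3312² = 1 ✓

51841 3312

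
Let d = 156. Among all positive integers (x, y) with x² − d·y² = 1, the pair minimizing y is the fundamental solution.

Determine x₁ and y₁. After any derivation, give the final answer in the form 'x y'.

[12; 2,24] for √156; ℓ=2 ⇒ convergent index 1
step 0: (12, 1)  from 12·(1,0) + (0,1)
step 1: (25, 2)  from 2·(12,1) + (1,0)
fundamental: x₁=25, y₁=2  (since 625 − 156·4 = 1)

25 2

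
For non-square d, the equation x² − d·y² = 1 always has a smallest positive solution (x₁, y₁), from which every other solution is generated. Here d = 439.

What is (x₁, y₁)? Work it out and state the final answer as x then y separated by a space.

d=439: √d = [20; 1,19,1,40] (ℓ=4, even), read p_3/q_3
a_0=20:  p_0=20·1+0=20,  q_0=20·0+1=1
…
a_2=19:  p_2=19·21+20=419,  q_2=19·1+1=20
a_3=1:  p_3=1·419+21=440,  q_3=1·20+1=21
(x₁, y₁) = (440, 21);  440² − 439·21² = 1 ✓

440 21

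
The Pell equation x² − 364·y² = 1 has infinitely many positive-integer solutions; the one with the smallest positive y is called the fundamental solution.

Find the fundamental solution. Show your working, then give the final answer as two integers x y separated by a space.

4954951 259710

d=364: √d = [19; 12,1,2,3,1,8,1,3,2,1,12,38] (ℓ=12, even), read p_11/q_11
i=0: a=19 ⇒ p=19, q=1
i=1: a=12 ⇒ p=229, q=12
i=2: a=1 ⇒ p=248, q=13
…
i=4: a=3 ⇒ p=2423, q=127
…
i=6: a=8 ⇒ p=27607, q=1447
i=7: a=1 ⇒ p=30755, q=1612
i=8: a=3 ⇒ p=119872, q=6283
i=9: a=2 ⇒ p=270499, q=14178
i=10: a=1 ⇒ p=390371, q=20461
i=11: a=12 ⇒ p=4954951, q=259710
→ (4954951, 259710).  Check: 4954951²=24551539412401, 364·259710²=24551539412400, difference 1.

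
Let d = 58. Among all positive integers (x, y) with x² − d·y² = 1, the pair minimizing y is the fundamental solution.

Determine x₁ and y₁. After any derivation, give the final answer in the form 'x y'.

√58 = [7; 1,1,1,1,1,1,14, …], period ℓ=7 (odd) → k=13
i=0: a=7 ⇒ p=7, q=1
…
i=5: a=1 ⇒ p=61, q=8
i=6: a=1 ⇒ p=99, q=13
i=7: a=14 ⇒ p=1447, q=190
i=8: a=1 ⇒ p=1546, q=203
…
i=12: a=1 ⇒ p=12071, q=1585
i=13: a=1 ⇒ p=19603, q=2574
(x₁, y₁) = (19603, 2574);  19603² − 58·2574² = 1 ✓

19603 2574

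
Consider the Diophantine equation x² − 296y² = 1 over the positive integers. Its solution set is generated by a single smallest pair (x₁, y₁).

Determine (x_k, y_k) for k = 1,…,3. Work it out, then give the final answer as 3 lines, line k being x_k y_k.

[17; 4,1,7,1,4,34] for √296; ℓ=6 ⇒ convergent index 5
k=0  a_k=17  p_k/q_k = 17/1
k=1  a_k=4  p_k/q_k = 69/4
…
k=3  a_k=7  p_k/q_k = 671/39
k=4  a_k=1  p_k/q_k = 757/44
k=5  a_k=4  p_k/q_k = 3699/215
(x₁, y₁) = (3699, 215);  3699² − 296·215² = 1 ✓
k=2:  x_2 = 3699·3699+296·215·215 = 27365201,  y_2 = 3699·215+215·3699 = 1590570
k=3:  x_3 = 3699·27365201+296·215·1590570 = 202447753299,  y_3 = 3699·1590570+215·27365201 = 11767036645

3699 215
27365201 1590570
202447753299 11767036645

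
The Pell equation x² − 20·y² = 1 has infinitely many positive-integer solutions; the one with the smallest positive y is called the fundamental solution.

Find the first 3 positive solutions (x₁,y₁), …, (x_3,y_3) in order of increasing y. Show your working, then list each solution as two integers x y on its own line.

d=20: √d = [4; 2,8] (ℓ=2, even), read p_1/q_1
i=0: a=4 ⇒ p=4, q=1
i=1: a=2 ⇒ p=9, q=2
→ (9, 2).  Check: 9²=81, 20·2²=80, difference 1.
n=2: (9,2)∘(9,2) = (9·9+20·2·2, 9·2+2·9) = (161,36)
n=3: (161,36)∘(9,2) = (9·161+20·2·36, 9·36+2·161) = (2889,646)

9 2
161 36
2889 646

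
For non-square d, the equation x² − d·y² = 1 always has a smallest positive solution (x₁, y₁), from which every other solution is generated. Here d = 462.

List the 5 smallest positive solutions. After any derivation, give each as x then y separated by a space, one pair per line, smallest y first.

43 2
3697 172
317899 14790
27335617 1271768
2350545163 109357258

√462 → a₀=21, period (2,42); ℓ=2 even so k=1
step 0: (21, 1)  from 21·(1,0) + (0,1)
step 1: (43, 2)  from 2·(21,1) + (1,0)
(x₁, y₁) = (43, 2);  43² − 462·2² = 1 ✓
(43+2√462)^2 = 3697 + 172√462
(43+2√462)^3 = 317899 + 14790√462
(43+2√462)^4 = 27335617 + 1271768√462
(43+2√462)^5 = 2350545163 + 109357258√462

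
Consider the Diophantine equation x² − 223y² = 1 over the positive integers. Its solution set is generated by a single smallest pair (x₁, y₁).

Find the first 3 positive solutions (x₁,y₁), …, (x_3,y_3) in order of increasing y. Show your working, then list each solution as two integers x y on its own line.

224 15
100351 6720
44957024 3010545

[14; 1,13,1,28] for √223; ℓ=4 ⇒ convergent index 3
step 0: (14, 1)  from 14·(1,0) + (0,1)
…
step 2: (209, 14)  from 13·(15,1) + (14,1)
step 3: (224, 15)  from 1·(209,14) + (15,1)
→ (224, 15).  Check: 224²=50176, 223·15²=50175, difference 1.
(x_2, y_2) = (224·224 + 223·15·15, 224·15 + 15·224) = (100351, 6720)
(x_3, y_3) = (224·100351 + 223·15·6720, 224·6720 + 15·100351) = (44957024, 3010545)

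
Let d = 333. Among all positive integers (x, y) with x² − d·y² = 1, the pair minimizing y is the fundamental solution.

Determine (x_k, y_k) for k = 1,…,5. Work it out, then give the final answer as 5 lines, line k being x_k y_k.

√333 → a₀=18, period (4,36); ℓ=2 even so k=1
a_0=18:  p_0=18·1+0=18,  q_0=18·0+1=1
a_1=4:  p_1=4·18+1=73,  q_1=4·1+0=4
→ (73, 4).  Check: 73²=5329, 333·4²=5328, difference 1.
n=2: (73,4)∘(73,4) = (73·73+333·4·4, 73·4+4·73) = (10657,584)
n=3: (10657,584)∘(73,4) = (73·10657+333·4·584, 73·584+4·10657) = (1555849,85260)
n=4: (1555849,85260)∘(73,4) = (73·1555849+333·4·85260, 73·85260+4·1555849) = (227143297,12447376)
n=5: (227143297,12447376)∘(73,4) = (73·227143297+333·4·12447376, 73·12447376+4·227143297) = (33161365513,1817231636)

73 4
10657 584
1555849 85260
227143297 12447376
33161365513 1817231636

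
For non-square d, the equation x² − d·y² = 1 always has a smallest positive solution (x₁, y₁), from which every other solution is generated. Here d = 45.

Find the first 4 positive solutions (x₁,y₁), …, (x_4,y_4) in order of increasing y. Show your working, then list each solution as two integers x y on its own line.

√45 → a₀=6, period (1,2,2,2,1,12); ℓ=6 even so k=5
a_0=6:  p_0=6·1+0=6,  q_0=6·0+1=1
…
a_4=2:  p_4=2·47+20=114,  q_4=2·7+3=17
a_5=1:  p_5=1·114+47=161,  q_5=1·17+7=24
(x₁, y₁) = (161, 24);  161² − 45·24² = 1 ✓
(x_2, y_2) = (161·161 + 45·24·24, 161·24 + 24·161) = (51841, 7728)
(x_3, y_3) = (161·51841 + 45·24·7728, 161·7728 + 24·51841) = (16692641, 2488392)
(x_4, y_4) = (161·16692641 + 45·24·2488392, 161·2488392 + 24·16692641) = (5374978561, 801254496)

161 24
51841 7728
16692641 2488392
5374978561 801254496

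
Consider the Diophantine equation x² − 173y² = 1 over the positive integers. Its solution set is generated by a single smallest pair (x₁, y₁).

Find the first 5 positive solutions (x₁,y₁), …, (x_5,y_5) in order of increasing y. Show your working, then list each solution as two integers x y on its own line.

√173 = [13; 6,1,1,6,26, …], period ℓ=5 (odd) → k=9
a_0=13:  p_0=13·1+0=13,  q_0=13·0+1=1
…
a_3=1:  p_3=1·92+79=171,  q_3=1·7+6=13
…
a_8=1:  p_8=1·205791+176552=382343,  q_8=1·15646+13423=29069
a_9=6:  p_9=6·382343+205791=2499849,  q_9=6·29069+15646=190060
fundamental: x₁=2499849, y₁=190060  (since 6249245022801 − 173·36122803600 = 1)
n=2: (2499849,190060)∘(2499849,190060) = (2499849·2499849+173·190060·190060, 2499849·190060+190060·2499849) = (12498490045601,950242601880)
n=3: (12498490045601,950242601880)∘(2499849,190060) = (2499849·12498490045601+173·190060·950242601880, 2499849·950242601880+190060·12498490045601) = (62488675684008728649,4750926036134042180)
n=4: (62488675684008728649,4750926036134042180)∘(2499849,190060) = (2499849·62488675684008728649+173·190060·4750926036134042180, 2499849·4750926036134042180+190060·62488675684008728649) = (312424506839974574118902401,23753195401006348176659760)
n=5: (312424506839974574118902401,23753195401006348176659760)∘(2499849,190060) = (2499849·312424506839974574118902401+173·190060·23753195401006348176659760, 2499849·23753195401006348176659760+190060·312424506839974574118902401) = (1562028181998744709597444087746249,118758803540015886040113314710300)

2499849 190060
12498490045601 950242601880
62488675684008728649 4750926036134042180
312424506839974574118902401 23753195401006348176659760
1562028181998744709597444087746249 118758803540015886040113314710300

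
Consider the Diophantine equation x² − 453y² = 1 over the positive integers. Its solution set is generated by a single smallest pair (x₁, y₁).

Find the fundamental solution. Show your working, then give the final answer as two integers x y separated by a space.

√453 → a₀=21, period (3,1,1,10,14,10,1,1,3,42); ℓ=10 even so k=9
i=0: a=21 ⇒ p=21, q=1
…
i=4: a=10 ⇒ p=1575, q=74
…
i=6: a=10 ⇒ p=223565, q=10504
i=7: a=1 ⇒ p=245764, q=11547
i=8: a=1 ⇒ p=469329, q=22051
i=9: a=3 ⇒ p=1653751, q=77700
fundamental: x₁=1653751, y₁=77700  (since 2734892370001 − 453·6037290000 = 1)

1653751 77700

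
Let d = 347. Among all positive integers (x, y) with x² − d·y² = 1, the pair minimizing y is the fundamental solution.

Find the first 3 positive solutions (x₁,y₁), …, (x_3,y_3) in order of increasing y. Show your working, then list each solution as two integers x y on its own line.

[18; 1,1,1,2,4,…,1,1,36] for √347; ℓ=14 ⇒ convergent index 13
a_0=18:  p_0=18·1+0=18,  q_0=18·0+1=1
a_1=1:  p_1=1·18+1=19,  q_1=1·1+0=1
…
a_3=1:  p_3=1·37+19=56,  q_3=1·2+1=3
a_4=2:  p_4=2·56+37=149,  q_4=2·3+2=8
…
a_7=17:  p_7=17·801+652=14269,  q_7=17·43+35=766
a_8=1:  p_8=1·14269+801=15070,  q_8=1·766+43=809
…
a_10=2:  p_10=2·74549+15070=164168,  q_10=2·4002+809=8813
a_11=1:  p_11=1·164168+74549=238717,  q_11=1·8813+4002=12815
a_12=1:  p_12=1·238717+164168=402885,  q_12=1·12815+8813=21628
a_13=1:  p_13=1·402885+238717=641602,  q_13=1·21628+12815=34443
(x₁, y₁) = (641602, 34443);  641602² − 347·34443² = 1 ✓
n=2: (641602,34443)∘(641602,34443) = (641602·641602+347·34443·34443, 641602·34443+34443·641602) = (823306252807,44197395372)
n=3: (823306252807,44197395372)∘(641602,34443) = (641602·823306252807+347·34443·44197395372, 641602·44197395372+34443·823306252807) = (1056469876826312026,56714274530897445)

641602 34443
823306252807 44197395372
1056469876826312026 56714274530897445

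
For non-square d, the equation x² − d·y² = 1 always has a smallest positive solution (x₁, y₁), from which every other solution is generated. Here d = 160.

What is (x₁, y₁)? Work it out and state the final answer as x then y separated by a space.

721 57

d=160: √d = [12; 1,1,1,5,1,1,1,24] (ℓ=8, even), read p_7/q_7
i=0: a=12 ⇒ p=12, q=1
i=1: a=1 ⇒ p=13, q=1
i=2: a=1 ⇒ p=25, q=2
…
i=4: a=5 ⇒ p=215, q=17
i=5: a=1 ⇒ p=253, q=20
i=6: a=1 ⇒ p=468, q=37
i=7: a=1 ⇒ p=721, q=57
fundamental: x₁=721, y₁=57  (since 519841 − 160·3249 = 1)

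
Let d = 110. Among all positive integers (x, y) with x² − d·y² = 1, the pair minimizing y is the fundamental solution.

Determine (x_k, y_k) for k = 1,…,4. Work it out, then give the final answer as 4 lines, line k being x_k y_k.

21 2
881 84
36981 3526
1552321 148008

√110 → a₀=10, period (2,20); ℓ=2 even so k=1
k=0  a_k=10  p_k/q_k = 10/1
k=1  a_k=2  p_k/q_k = 21/2
(x₁, y₁) = (21, 2);  21² − 110·2² = 1 ✓
(21+2√110)^2 = 881 + 84√110
(21+2√110)^3 = 36981 + 3526√110
(21+2√110)^4 = 1552321 + 148008√110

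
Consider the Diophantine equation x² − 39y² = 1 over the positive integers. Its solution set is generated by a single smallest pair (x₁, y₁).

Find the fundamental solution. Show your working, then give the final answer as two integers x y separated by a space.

25 4

√39 → a₀=6, period (4,12); ℓ=2 even so k=1
k=0  a_k=6  p_k/q_k = 6/1
k=1  a_k=4  p_k/q_k = 25/4
(x₁, y₁) = (25, 4);  25² − 39·4² = 1 ✓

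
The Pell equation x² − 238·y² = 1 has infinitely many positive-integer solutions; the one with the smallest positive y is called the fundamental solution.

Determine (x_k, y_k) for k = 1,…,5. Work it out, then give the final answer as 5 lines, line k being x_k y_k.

[15; 2,2,1,14,1,2,2,30] for √238; ℓ=8 ⇒ convergent index 7
step 0: (15, 1)  from 15·(1,0) + (0,1)
…
step 3: (108, 7)  from 1·(77,5) + (31,2)
…
step 6: (4983, 323)  from 2·(1697,110) + (1589,103)
step 7: (11663, 756)  from 2·(4983,323) + (1697,110)
fundamental: x₁=11663, y₁=756  (since 136025569 − 238·571536 = 1)
n=2: (11663,756)∘(11663,756) = (11663·11663+238·756·756, 11663·756+756·11663) = (272051137,17634456)
n=3: (272051137,17634456)∘(11663,756) = (11663·272051137+238·756·17634456, 11663·17634456+756·272051137) = (6345864809999,411341319900)
n=4: (6345864809999,411341319900)∘(11663,756) = (11663·6345864809999+238·756·411341319900, 11663·411341319900+756·6345864809999) = (148023642285985537,9594947610352944)
n=5: (148023642285985537,9594947610352944)∘(11663,756) = (11663·148023642285985537+238·756·9594947610352944, 11663·9594947610352944+756·148023642285985537) = (3452799473617033826063,223811747547751451844)

11663 756
272051137 17634456
6345864809999 411341319900
148023642285985537 9594947610352944
3452799473617033826063 223811747547751451844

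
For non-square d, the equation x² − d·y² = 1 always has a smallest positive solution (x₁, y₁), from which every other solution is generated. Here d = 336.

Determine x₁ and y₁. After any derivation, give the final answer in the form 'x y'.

55 3

√336 = [18; 3,36, …], period ℓ=2 (even) → k=1
step 0: (18, 1)  from 18·(1,0) + (0,1)
step 1: (55, 3)  from 3·(18,1) + (1,0)
→ (55, 3).  Check: 55²=3025, 336·3²=3024, difference 1.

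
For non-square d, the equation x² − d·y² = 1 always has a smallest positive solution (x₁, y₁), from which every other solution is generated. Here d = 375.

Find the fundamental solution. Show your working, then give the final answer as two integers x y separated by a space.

√375 → a₀=19, period (2,1,2,1,5,1,2,1,2,38); ℓ=10 even so k=9
a_0=19:  p_0=19·1+0=19,  q_0=19·0+1=1
…
a_2=1:  p_2=1·39+19=58,  q_2=1·2+1=3
a_3=2:  p_3=2·58+39=155,  q_3=2·3+2=8
a_4=1:  p_4=1·155+58=213,  q_4=1·8+3=11
a_5=5:  p_5=5·213+155=1220,  q_5=5·11+8=63
a_6=1:  p_6=1·1220+213=1433,  q_6=1·63+11=74
a_7=2:  p_7=2·1433+1220=4086,  q_7=2·74+63=211
a_8=1:  p_8=1·4086+1433=5519,  q_8=1·211+74=285
a_9=2:  p_9=2·5519+4086=15124,  q_9=2·285+211=781
(x₁, y₁) = (15124, 781);  15124² − 375·781² = 1 ✓

15124 781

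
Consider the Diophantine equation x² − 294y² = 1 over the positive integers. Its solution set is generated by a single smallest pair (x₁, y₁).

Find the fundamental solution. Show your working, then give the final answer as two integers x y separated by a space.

√294 → a₀=17, period (6,1,4,1,6,34); ℓ=6 even so k=5
a_0=17:  p_0=17·1+0=17,  q_0=17·0+1=1
a_1=6:  p_1=6·17+1=103,  q_1=6·1+0=6
a_2=1:  p_2=1·103+17=120,  q_2=1·6+1=7
a_3=4:  p_3=4·120+103=583,  q_3=4·7+6=34
a_4=1:  p_4=1·583+120=703,  q_4=1·34+7=41
a_5=6:  p_5=6·703+583=4801,  q_5=6·41+34=280
→ (4801, 280).  Check: 4801²=23049601, 294·280²=23049600, difference 1.

4801 280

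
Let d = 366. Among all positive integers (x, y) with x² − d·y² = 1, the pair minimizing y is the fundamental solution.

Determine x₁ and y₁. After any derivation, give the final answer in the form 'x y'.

907925 47458

√366 → a₀=19, period (7,1,1,1,2,12,2,1,1,1,7,38); ℓ=12 even so k=11
i=0: a=19 ⇒ p=19, q=1
i=1: a=7 ⇒ p=134, q=7
…
i=3: a=1 ⇒ p=287, q=15
i=4: a=1 ⇒ p=440, q=23
i=5: a=2 ⇒ p=1167, q=61
i=6: a=12 ⇒ p=14444, q=755
i=7: a=2 ⇒ p=30055, q=1571
i=8: a=1 ⇒ p=44499, q=2326
i=9: a=1 ⇒ p=74554, q=3897
i=10: a=1 ⇒ p=119053, q=6223
i=11: a=7 ⇒ p=907925, q=47458
fundamental: x₁=907925, y₁=47458  (since 824327805625 − 366·2252261764 = 1)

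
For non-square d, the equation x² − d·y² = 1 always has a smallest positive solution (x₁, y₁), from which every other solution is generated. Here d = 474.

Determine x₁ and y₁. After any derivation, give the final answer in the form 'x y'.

193549 8890

d=474: √d = [21; 1,3,2,1,1,…,3,1,42] (ℓ=14, even), read p_13/q_13
a_0=21:  p_0=21·1+0=21,  q_0=21·0+1=1
a_1=1:  p_1=1·21+1=22,  q_1=1·1+0=1
…
a_12=3:  p_12=3·44218+16677=149331,  q_12=3·2031+766=6859
a_13=1:  p_13=1·149331+44218=193549,  q_13=1·6859+2031=8890
(x₁, y₁) = (193549, 8890);  193549² − 474·8890² = 1 ✓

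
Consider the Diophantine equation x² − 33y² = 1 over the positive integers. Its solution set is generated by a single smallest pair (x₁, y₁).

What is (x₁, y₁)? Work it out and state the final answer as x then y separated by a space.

√33 = [5; 1,2,1,10, …], period ℓ=4 (even) → k=3
a_0=5:  p_0=5·1+0=5,  q_0=5·0+1=1
…
a_2=2:  p_2=2·6+5=17,  q_2=2·1+1=3
a_3=1:  p_3=1·17+6=23,  q_3=1·3+1=4
(x₁, y₁) = (23, 4);  23² − 33·4² = 1 ✓

23 4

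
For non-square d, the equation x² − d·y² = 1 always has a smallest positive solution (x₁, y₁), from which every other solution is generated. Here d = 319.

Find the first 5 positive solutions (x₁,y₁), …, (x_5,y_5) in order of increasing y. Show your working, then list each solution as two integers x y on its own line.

√319 → a₀=17, period (1,6,5,1,4,…,6,1,34); ℓ=14 even so k=13
k=0  a_k=17  p_k/q_k = 17/1
…
k=3  a_k=5  p_k/q_k = 643/36
…
k=7  a_k=1  p_k/q_k = 15628/875
…
k=12  a_k=6  p_k/q_k = 11102899/621643
k=13  a_k=1  p_k/q_k = 12901780/722361
fundamental: x₁=12901780, y₁=722361  (since 166455927168400 − 319·521805414321 = 1)
(12901780+722361√319)^2 = 332911854336799 + 18639485405160√319
(12901780+722361√319)^3 = 8590311008090840302660 + 480965080021169647239√319
(12901780+722361√319)^4 = 221660605515932150288251132801 + 12410611300231033623224965680√319
(12901780+722361√319)^5 = 5719632734066677605580897309458268900 + 320237953322189008993822774252173561√319

12901780 722361
332911854336799 18639485405160
8590311008090840302660 480965080021169647239
221660605515932150288251132801 12410611300231033623224965680
5719632734066677605580897309458268900 320237953322189008993822774252173561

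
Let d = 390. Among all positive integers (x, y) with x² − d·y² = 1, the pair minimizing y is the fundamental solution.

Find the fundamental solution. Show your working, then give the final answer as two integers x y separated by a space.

√390 = [19; 1,2,1,38, …], period ℓ=4 (even) → k=3
a_0=19:  p_0=19·1+0=19,  q_0=19·0+1=1
a_1=1:  p_1=1·19+1=20,  q_1=1·1+0=1
a_2=2:  p_2=2·20+19=59,  q_2=2·1+1=3
a_3=1:  p_3=1·59+20=79,  q_3=1·3+1=4
fundamental: x₁=79, y₁=4  (since 6241 − 390·16 = 1)

79 4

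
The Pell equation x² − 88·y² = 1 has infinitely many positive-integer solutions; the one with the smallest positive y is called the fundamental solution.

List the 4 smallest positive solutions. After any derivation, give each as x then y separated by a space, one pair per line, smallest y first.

[9; 2,1,1,1,2,18] for √88; ℓ=6 ⇒ convergent index 5
a_0=9:  p_0=9·1+0=9,  q_0=9·0+1=1
a_1=2:  p_1=2·9+1=19,  q_1=2·1+0=2
…
a_3=1:  p_3=1·28+19=47,  q_3=1·3+2=5
a_4=1:  p_4=1·47+28=75,  q_4=1·5+3=8
a_5=2:  p_5=2·75+47=197,  q_5=2·8+5=21
→ (197, 21).  Check: 197²=38809, 88·21²=38808, difference 1.
k=2:  x_2 = 197·197+88·21·21 = 77617,  y_2 = 197·21+21·197 = 8274
k=3:  x_3 = 197·77617+88·21·8274 = 30580901,  y_3 = 197·8274+21·77617 = 3259935
k=4:  x_4 = 197·30580901+88·21·3259935 = 12048797377,  y_4 = 197·3259935+21·30580901 = 1284406116

197 21
77617 8274
30580901 3259935
12048797377 1284406116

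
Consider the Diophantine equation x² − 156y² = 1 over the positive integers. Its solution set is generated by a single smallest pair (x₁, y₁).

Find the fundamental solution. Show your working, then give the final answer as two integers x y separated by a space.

√156 → a₀=12, period (2,24); ℓ=2 even so k=1
step 0: (12, 1)  from 12·(1,0) + (0,1)
step 1: (25, 2)  from 2·(12,1) + (1,0)
→ (25, 2).  Check: 25²=625, 156·2²=624, difference 1.

25 2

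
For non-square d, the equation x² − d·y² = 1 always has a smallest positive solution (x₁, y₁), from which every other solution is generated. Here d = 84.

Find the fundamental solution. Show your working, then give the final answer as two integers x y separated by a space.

55 6

d=84: √d = [9; 6,18] (ℓ=2, even), read p_1/q_1
step 0: (9, 1)  from 9·(1,0) + (0,1)
step 1: (55, 6)  from 6·(9,1) + (1,0)
fundamental: x₁=55, y₁=6  (since 3025 − 84·36 = 1)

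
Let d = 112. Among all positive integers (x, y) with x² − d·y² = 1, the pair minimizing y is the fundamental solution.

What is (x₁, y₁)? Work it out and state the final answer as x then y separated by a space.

127 12

√112 = [10; 1,1,2,1,1,20, …], period ℓ=6 (even) → k=5
k=0  a_k=10  p_k/q_k = 10/1
k=1  a_k=1  p_k/q_k = 11/1
k=2  a_k=1  p_k/q_k = 21/2
k=3  a_k=2  p_k/q_k = 53/5
k=4  a_k=1  p_k/q_k = 74/7
k=5  a_k=1  p_k/q_k = 127/12
(x₁, y₁) = (127, 12);  127² − 112·12² = 1 ✓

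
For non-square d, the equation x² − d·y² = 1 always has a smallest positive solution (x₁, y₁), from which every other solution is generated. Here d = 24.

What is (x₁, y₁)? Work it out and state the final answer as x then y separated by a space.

[4; 1,8] for √24; ℓ=2 ⇒ convergent index 1
i=0: a=4 ⇒ p=4, q=1
i=1: a=1 ⇒ p=5, q=1
→ (5, 1).  Check: 5²=25, 24·1²=24, difference 1.

5 1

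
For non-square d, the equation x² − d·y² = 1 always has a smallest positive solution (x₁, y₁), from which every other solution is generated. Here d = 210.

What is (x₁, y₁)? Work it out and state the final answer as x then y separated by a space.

√210 = [14; 2,28, …], period ℓ=2 (even) → k=1
a_0=14:  p_0=14·1+0=14,  q_0=14·0+1=1
a_1=2:  p_1=2·14+1=29,  q_1=2·1+0=2
fundamental: x₁=29, y₁=2  (since 841 − 210·4 = 1)

29 2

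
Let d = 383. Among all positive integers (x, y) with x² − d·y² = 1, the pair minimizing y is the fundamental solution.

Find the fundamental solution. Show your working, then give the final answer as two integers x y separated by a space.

√383 = [19; 1,1,3,19,3,1,1,38, …], period ℓ=8 (even) → k=7
i=0: a=19 ⇒ p=19, q=1
i=1: a=1 ⇒ p=20, q=1
i=2: a=1 ⇒ p=39, q=2
i=3: a=3 ⇒ p=137, q=7
i=4: a=19 ⇒ p=2642, q=135
i=5: a=3 ⇒ p=8063, q=412
i=6: a=1 ⇒ p=10705, q=547
i=7: a=1 ⇒ p=18768, q=959
→ (18768, 959).  Check: 18768²=352237824, 383·959²=352237823, difference 1.

18768 959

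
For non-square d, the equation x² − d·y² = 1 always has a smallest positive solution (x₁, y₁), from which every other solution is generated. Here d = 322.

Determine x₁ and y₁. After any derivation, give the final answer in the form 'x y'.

323 18

√322 → a₀=17, period (1,16,1,34); ℓ=4 even so k=3
step 0: (17, 1)  from 17·(1,0) + (0,1)
…
step 2: (305, 17)  from 16·(18,1) + (17,1)
step 3: (323, 18)  from 1·(305,17) + (18,1)
fundamental: x₁=323, y₁=18  (since 104329 − 322·324 = 1)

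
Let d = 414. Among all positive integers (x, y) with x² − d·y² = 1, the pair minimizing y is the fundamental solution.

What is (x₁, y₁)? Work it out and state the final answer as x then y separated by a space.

24335 1196

√414 → a₀=20, period (2,1,7,2,7,1,2,40); ℓ=8 even so k=7
a_0=20:  p_0=20·1+0=20,  q_0=20·0+1=1
…
a_3=7:  p_3=7·61+41=468,  q_3=7·3+2=23
a_4=2:  p_4=2·468+61=997,  q_4=2·23+3=49
…
a_6=1:  p_6=1·7447+997=8444,  q_6=1·366+49=415
a_7=2:  p_7=2·8444+7447=24335,  q_7=2·415+366=1196
→ (24335, 1196).  Check: 24335²=592192225, 414·1196²=592192224, difference 1.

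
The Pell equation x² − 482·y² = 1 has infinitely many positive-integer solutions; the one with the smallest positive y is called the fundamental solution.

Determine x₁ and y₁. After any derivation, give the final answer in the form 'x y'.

d=482: √d = [21; 1,20,1,42] (ℓ=4, even), read p_3/q_3
a_0=21:  p_0=21·1+0=21,  q_0=21·0+1=1
a_1=1:  p_1=1·21+1=22,  q_1=1·1+0=1
a_2=20:  p_2=20·22+21=461,  q_2=20·1+1=21
a_3=1:  p_3=1·461+22=483,  q_3=1·21+1=22
→ (483, 22).  Check: 483²=233289, 482·22²=233288, difference 1.

483 22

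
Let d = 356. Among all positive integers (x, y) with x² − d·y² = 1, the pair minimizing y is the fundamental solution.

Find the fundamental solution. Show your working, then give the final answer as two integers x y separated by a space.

√356 = [18; 1,6,1,1,2,…,6,1,36, …], period ℓ=14 (even) → k=13
a_0=18:  p_0=18·1+0=18,  q_0=18·0+1=1
…
a_12=6:  p_12=6·66019+37868=433982,  q_12=6·3499+2007=23001
a_13=1:  p_13=1·433982+66019=500001,  q_13=1·23001+3499=26500
(x₁, y₁) = (500001, 26500);  500001² − 356·26500² = 1 ✓

500001 26500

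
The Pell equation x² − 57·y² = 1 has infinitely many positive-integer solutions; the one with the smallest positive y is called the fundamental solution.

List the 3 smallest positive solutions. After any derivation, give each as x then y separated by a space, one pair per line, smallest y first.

151 20
45601 6040
13771351 1824060

√57 → a₀=7, period (1,1,4,1,1,14); ℓ=6 even so k=5
step 0: (7, 1)  from 7·(1,0) + (0,1)
…
step 2: (15, 2)  from 1·(8,1) + (7,1)
…
step 4: (83, 11)  from 1·(68,9) + (15,2)
step 5: (151, 20)  from 1·(83,11) + (68,9)
fundamental: x₁=151, y₁=20  (since 22801 − 57·400 = 1)
(x_2, y_2) = (151·151 + 57·20·20, 151·20 + 20·151) = (45601, 6040)
(x_3, y_3) = (151·45601 + 57·20·6040, 151·6040 + 20·45601) = (13771351, 1824060)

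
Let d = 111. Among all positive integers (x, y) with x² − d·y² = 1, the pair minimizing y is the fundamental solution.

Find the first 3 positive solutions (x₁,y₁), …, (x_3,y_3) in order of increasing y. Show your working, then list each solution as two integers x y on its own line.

295 28
174049 16520
102688615 9746772

√111 → a₀=10, period (1,1,6,1,1,20); ℓ=6 even so k=5
step 0: (10, 1)  from 10·(1,0) + (0,1)
step 1: (11, 1)  from 1·(10,1) + (1,0)
…
step 3: (137, 13)  from 6·(21,2) + (11,1)
step 4: (158, 15)  from 1·(137,13) + (21,2)
step 5: (295, 28)  from 1·(158,15) + (137,13)
fundamental: x₁=295, y₁=28  (since 87025 − 111·784 = 1)
(295+28√111)^2 = 174049 + 16520√111
(295+28√111)^3 = 102688615 + 9746772√111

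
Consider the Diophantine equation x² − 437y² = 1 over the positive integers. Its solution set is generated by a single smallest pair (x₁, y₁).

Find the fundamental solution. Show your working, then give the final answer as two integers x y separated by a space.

4599 220

d=437: √d = [20; 1,9,2,9,1,40] (ℓ=6, even), read p_5/q_5
a_0=20:  p_0=20·1+0=20,  q_0=20·0+1=1
…
a_2=9:  p_2=9·21+20=209,  q_2=9·1+1=10
a_3=2:  p_3=2·209+21=439,  q_3=2·10+1=21
a_4=9:  p_4=9·439+209=4160,  q_4=9·21+10=199
a_5=1:  p_5=1·4160+439=4599,  q_5=1·199+21=220
fundamental: x₁=4599, y₁=220  (since 21150801 − 437·48400 = 1)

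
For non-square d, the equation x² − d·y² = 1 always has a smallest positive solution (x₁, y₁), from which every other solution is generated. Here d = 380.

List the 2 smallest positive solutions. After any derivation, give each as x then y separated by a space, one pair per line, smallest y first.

√380 → a₀=19, period (2,38); ℓ=2 even so k=1
k=0  a_k=19  p_k/q_k = 19/1
k=1  a_k=2  p_k/q_k = 39/2
fundamental: x₁=39, y₁=2  (since 1521 − 380·4 = 1)
(x_2, y_2) = (39·39 + 380·2·2, 39·2 + 2·39) = (3041, 156)

39 2
3041 156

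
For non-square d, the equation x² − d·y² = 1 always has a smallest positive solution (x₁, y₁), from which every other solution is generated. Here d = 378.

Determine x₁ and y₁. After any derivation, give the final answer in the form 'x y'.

d=378: √d = [19; 2,3,1,4,1,3,2,38] (ℓ=8, even), read p_7/q_7
a_0=19:  p_0=19·1+0=19,  q_0=19·0+1=1
…
a_4=4:  p_4=4·175+136=836,  q_4=4·9+7=43
a_5=1:  p_5=1·836+175=1011,  q_5=1·43+9=52
a_6=3:  p_6=3·1011+836=3869,  q_6=3·52+43=199
a_7=2:  p_7=2·3869+1011=8749,  q_7=2·199+52=450
fundamental: x₁=8749, y₁=450  (since 76545001 − 378·202500 = 1)

8749 450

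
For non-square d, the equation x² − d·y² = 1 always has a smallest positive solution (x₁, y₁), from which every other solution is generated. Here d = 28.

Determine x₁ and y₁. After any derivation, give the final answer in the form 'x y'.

127 24

d=28: √d = [5; 3,2,3,10] (ℓ=4, even), read p_3/q_3
i=0: a=5 ⇒ p=5, q=1
…
i=2: a=2 ⇒ p=37, q=7
i=3: a=3 ⇒ p=127, q=24
→ (127, 24).  Check: 127²=16129, 28·24²=16128, difference 1.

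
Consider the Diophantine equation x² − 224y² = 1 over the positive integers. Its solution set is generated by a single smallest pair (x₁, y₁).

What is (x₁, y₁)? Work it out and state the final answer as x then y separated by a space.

d=224: √d = [14; 1,28] (ℓ=2, even), read p_1/q_1
i=0: a=14 ⇒ p=14, q=1
i=1: a=1 ⇒ p=15, q=1
→ (15, 1).  Check: 15²=225, 224·1²=224, difference 1.

15 1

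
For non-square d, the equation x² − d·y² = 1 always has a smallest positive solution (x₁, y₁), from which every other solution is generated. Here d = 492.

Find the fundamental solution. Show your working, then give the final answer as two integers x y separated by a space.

[22; 5,1,1,10,1,1,5,44] for √492; ℓ=8 ⇒ convergent index 7
a_0=22:  p_0=22·1+0=22,  q_0=22·0+1=1
a_1=5:  p_1=5·22+1=111,  q_1=5·1+0=5
…
a_3=1:  p_3=1·133+111=244,  q_3=1·6+5=11
a_4=10:  p_4=10·244+133=2573,  q_4=10·11+6=116
a_5=1:  p_5=1·2573+244=2817,  q_5=1·116+11=127
a_6=1:  p_6=1·2817+2573=5390,  q_6=1·127+116=243
a_7=5:  p_7=5·5390+2817=29767,  q_7=5·243+127=1342
fundamental: x₁=29767, y₁=1342  (since 886074289 − 492·1800964 = 1)

29767 1342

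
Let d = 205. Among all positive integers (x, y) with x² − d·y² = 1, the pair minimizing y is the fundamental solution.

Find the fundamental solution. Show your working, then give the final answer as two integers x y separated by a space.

39689 2772

√205 → a₀=14, period (3,6,1,4,1,6,3,28); ℓ=8 even so k=7
i=0: a=14 ⇒ p=14, q=1
…
i=2: a=6 ⇒ p=272, q=19
…
i=6: a=6 ⇒ p=12614, q=881
i=7: a=3 ⇒ p=39689, q=2772
→ (39689, 2772).  Check: 39689²=1575216721, 205·2772²=1575216720, difference 1.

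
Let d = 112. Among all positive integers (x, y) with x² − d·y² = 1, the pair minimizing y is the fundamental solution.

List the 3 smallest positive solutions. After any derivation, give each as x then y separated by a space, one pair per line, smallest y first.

d=112: √d = [10; 1,1,2,1,1,20] (ℓ=6, even), read p_5/q_5
a_0=10:  p_0=10·1+0=10,  q_0=10·0+1=1
…
a_4=1:  p_4=1·53+21=74,  q_4=1·5+2=7
a_5=1:  p_5=1·74+53=127,  q_5=1·7+5=12
fundamental: x₁=127, y₁=12  (since 16129 − 112·144 = 1)
n=2: (127,12)∘(127,12) = (127·127+112·12·12, 127·12+12·127) = (32257,3048)
n=3: (32257,3048)∘(127,12) = (127·32257+112·12·3048, 127·3048+12·32257) = (8193151,774180)

127 12
32257 3048
8193151 774180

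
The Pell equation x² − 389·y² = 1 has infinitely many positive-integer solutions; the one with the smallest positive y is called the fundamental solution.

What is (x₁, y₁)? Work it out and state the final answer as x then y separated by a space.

√389 → a₀=19, period (1,2,1,1,1,1,2,1,38); ℓ=9 odd so k=17
k=0  a_k=19  p_k/q_k = 19/1
k=1  a_k=1  p_k/q_k = 20/1
k=2  a_k=2  p_k/q_k = 59/3
…
k=4  a_k=1  p_k/q_k = 138/7
…
k=6  a_k=1  p_k/q_k = 355/18
k=7  a_k=2  p_k/q_k = 927/47
k=8  a_k=1  p_k/q_k = 1282/65
k=9  a_k=38  p_k/q_k = 49643/2517
k=10  a_k=1  p_k/q_k = 50925/2582
k=11  a_k=2  p_k/q_k = 151493/7681
k=12  a_k=1  p_k/q_k = 202418/10263
k=13  a_k=1  p_k/q_k = 353911/17944
k=14  a_k=1  p_k/q_k = 556329/28207
k=15  a_k=1  p_k/q_k = 910240/46151
k=16  a_k=2  p_k/q_k = 2376809/120509
k=17  a_k=1  p_k/q_k = 3287049/166660
(x₁, y₁) = (3287049, 166660);  3287049² − 389·166660² = 1 ✓

3287049 166660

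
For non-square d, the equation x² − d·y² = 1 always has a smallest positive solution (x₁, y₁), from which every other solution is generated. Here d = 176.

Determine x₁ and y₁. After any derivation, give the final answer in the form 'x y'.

199 15

√176 = [13; 3,1,3,26, …], period ℓ=4 (even) → k=3
k=0  a_k=13  p_k/q_k = 13/1
…
k=2  a_k=1  p_k/q_k = 53/4
k=3  a_k=3  p_k/q_k = 199/15
(x₁, y₁) = (199, 15);  199² − 176·15² = 1 ✓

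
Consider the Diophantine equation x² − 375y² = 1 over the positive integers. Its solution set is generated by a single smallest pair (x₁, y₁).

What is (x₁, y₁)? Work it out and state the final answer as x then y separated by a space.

√375 → a₀=19, period (2,1,2,1,5,1,2,1,2,38); ℓ=10 even so k=9
i=0: a=19 ⇒ p=19, q=1
…
i=2: a=1 ⇒ p=58, q=3
…
i=4: a=1 ⇒ p=213, q=11
i=5: a=5 ⇒ p=1220, q=63
…
i=8: a=1 ⇒ p=5519, q=285
i=9: a=2 ⇒ p=15124, q=781
(x₁, y₁) = (15124, 781);  15124² − 375·781² = 1 ✓

15124 781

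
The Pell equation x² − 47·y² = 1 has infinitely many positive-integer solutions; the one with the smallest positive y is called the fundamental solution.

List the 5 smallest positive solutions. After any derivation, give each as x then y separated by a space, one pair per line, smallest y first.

√47 = [6; 1,5,1,12, …], period ℓ=4 (even) → k=3
k=0  a_k=6  p_k/q_k = 6/1
…
k=2  a_k=5  p_k/q_k = 41/6
k=3  a_k=1  p_k/q_k = 48/7
fundamental: x₁=48, y₁=7  (since 2304 − 47·49 = 1)
(x_2, y_2) = (48·48 + 47·7·7, 48·7 + 7·48) = (4607, 672)
(x_3, y_3) = (48·4607 + 47·7·672, 48·672 + 7·4607) = (442224, 64505)
(x_4, y_4) = (48·442224 + 47·7·64505, 48·64505 + 7·442224) = (42448897, 6191808)
(x_5, y_5) = (48·42448897 + 47·7·6191808, 48·6191808 + 7·42448897) = (4074651888, 594349063)

48 7
4607 672
442224 64505
42448897 6191808
4074651888 594349063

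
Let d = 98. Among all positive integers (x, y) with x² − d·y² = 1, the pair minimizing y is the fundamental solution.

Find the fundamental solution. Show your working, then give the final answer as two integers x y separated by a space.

99 10

√98 → a₀=9, period (1,8,1,18); ℓ=4 even so k=3
k=0  a_k=9  p_k/q_k = 9/1
k=1  a_k=1  p_k/q_k = 10/1
k=2  a_k=8  p_k/q_k = 89/9
k=3  a_k=1  p_k/q_k = 99/10
(x₁, y₁) = (99, 10);  99² − 98·10² = 1 ✓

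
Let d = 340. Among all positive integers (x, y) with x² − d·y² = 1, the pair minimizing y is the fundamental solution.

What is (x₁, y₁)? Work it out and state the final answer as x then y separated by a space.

d=340: √d = [18; 2,3,1,1,1,…,3,2,36] (ℓ=14, even), read p_13/q_13
k=0  a_k=18  p_k/q_k = 18/1
…
k=2  a_k=3  p_k/q_k = 129/7
k=3  a_k=1  p_k/q_k = 166/9
k=4  a_k=1  p_k/q_k = 295/16
k=5  a_k=1  p_k/q_k = 461/25
…
k=10  a_k=1  p_k/q_k = 21039/1141
…
k=12  a_k=3  p_k/q_k = 125478/6805
k=13  a_k=2  p_k/q_k = 285769/15498
fundamental: x₁=285769, y₁=15498  (since 81663921361 − 340·240188004 = 1)

285769 15498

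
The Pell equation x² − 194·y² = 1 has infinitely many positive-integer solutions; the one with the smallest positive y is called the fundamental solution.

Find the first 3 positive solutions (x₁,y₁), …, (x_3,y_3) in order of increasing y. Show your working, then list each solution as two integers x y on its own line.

195 14
76049 5460
29658915 2129386

√194 = [13; 1,12,1,26, …], period ℓ=4 (even) → k=3
a_0=13:  p_0=13·1+0=13,  q_0=13·0+1=1
a_1=1:  p_1=1·13+1=14,  q_1=1·1+0=1
a_2=12:  p_2=12·14+13=181,  q_2=12·1+1=13
a_3=1:  p_3=1·181+14=195,  q_3=1·13+1=14
(x₁, y₁) = (195, 14);  195² − 194·14² = 1 ✓
(195+14√194)^2 = 76049 + 5460√194
(195+14√194)^3 = 29658915 + 2129386√194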